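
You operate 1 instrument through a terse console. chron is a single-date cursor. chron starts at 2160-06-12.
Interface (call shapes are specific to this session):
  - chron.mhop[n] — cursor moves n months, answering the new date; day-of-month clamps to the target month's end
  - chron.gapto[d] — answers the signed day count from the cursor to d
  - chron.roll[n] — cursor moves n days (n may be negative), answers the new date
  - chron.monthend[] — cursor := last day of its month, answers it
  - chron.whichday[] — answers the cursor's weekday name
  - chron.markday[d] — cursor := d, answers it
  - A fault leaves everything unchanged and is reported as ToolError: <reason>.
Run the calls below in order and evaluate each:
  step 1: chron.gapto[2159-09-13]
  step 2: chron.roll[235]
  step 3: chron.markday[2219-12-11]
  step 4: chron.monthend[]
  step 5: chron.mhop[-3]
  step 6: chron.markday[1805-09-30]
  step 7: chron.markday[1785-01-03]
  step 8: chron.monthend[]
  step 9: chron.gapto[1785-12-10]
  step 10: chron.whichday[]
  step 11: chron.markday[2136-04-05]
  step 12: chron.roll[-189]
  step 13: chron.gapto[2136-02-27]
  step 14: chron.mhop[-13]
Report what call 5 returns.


Answer: 2219-09-30

Derivation:
Next I call gapto passing d: 2159-09-13, — result: -273.
Invoking roll passing n: 235, yielding 2161-02-02.
I call markday passing d: 2219-12-11: 2219-12-11.
Using monthend, and observe 2219-12-31.
Now I run mhop passing n: -3, and see 2219-09-30.
Next I call markday passing d: 1805-09-30, giving 1805-09-30.
Invoking markday passing d: 1785-01-03, and get 1785-01-03.
Next I call monthend(), which returns 1785-01-31.
Invoking gapto passing d: 1785-12-10, which returns 313.
I run whichday(), and see Monday.
Now I run markday passing d: 2136-04-05, and observe 2136-04-05.
I try roll passing n: -189, which returns 2135-09-29.
I run gapto passing d: 2136-02-27, → 151.
Next I call mhop passing n: -13, — result: 2134-08-29.


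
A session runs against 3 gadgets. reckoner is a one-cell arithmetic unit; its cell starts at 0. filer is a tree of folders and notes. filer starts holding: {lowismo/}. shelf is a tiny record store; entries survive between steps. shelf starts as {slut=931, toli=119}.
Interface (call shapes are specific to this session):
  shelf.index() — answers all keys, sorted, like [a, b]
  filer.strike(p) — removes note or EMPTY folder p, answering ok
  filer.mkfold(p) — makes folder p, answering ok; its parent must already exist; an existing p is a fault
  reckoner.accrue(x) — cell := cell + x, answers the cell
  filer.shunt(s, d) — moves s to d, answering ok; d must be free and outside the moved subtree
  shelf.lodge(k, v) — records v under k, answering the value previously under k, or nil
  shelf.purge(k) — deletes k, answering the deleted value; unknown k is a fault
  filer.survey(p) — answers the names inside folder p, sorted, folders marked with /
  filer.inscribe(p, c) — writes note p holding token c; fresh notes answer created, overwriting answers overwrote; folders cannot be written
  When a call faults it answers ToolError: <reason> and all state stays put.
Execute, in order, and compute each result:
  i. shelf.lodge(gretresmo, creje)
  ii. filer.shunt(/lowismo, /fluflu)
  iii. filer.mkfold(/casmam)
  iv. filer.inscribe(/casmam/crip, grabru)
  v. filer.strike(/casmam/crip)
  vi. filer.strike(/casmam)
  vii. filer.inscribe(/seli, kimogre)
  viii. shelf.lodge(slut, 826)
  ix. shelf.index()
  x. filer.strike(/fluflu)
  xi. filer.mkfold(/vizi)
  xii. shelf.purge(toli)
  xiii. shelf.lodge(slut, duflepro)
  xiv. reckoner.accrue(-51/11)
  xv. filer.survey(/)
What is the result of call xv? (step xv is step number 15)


Answer: [seli, vizi/]

Derivation:
CALL shelf.lodge[gretresmo; creje]
RET  nil
CALL filer.shunt[/lowismo; /fluflu]
RET  ok
CALL filer.mkfold[/casmam]
RET  ok
CALL filer.inscribe[/casmam/crip; grabru]
RET  created
CALL filer.strike[/casmam/crip]
RET  ok
CALL filer.strike[/casmam]
RET  ok
CALL filer.inscribe[/seli; kimogre]
RET  created
CALL shelf.lodge[slut; 826]
RET  931
CALL shelf.index[]
RET  [gretresmo, slut, toli]
CALL filer.strike[/fluflu]
RET  ok
CALL filer.mkfold[/vizi]
RET  ok
CALL shelf.purge[toli]
RET  119
CALL shelf.lodge[slut; duflepro]
RET  826
CALL reckoner.accrue[-51/11]
RET  -51/11
CALL filer.survey[/]
RET  [seli, vizi/]


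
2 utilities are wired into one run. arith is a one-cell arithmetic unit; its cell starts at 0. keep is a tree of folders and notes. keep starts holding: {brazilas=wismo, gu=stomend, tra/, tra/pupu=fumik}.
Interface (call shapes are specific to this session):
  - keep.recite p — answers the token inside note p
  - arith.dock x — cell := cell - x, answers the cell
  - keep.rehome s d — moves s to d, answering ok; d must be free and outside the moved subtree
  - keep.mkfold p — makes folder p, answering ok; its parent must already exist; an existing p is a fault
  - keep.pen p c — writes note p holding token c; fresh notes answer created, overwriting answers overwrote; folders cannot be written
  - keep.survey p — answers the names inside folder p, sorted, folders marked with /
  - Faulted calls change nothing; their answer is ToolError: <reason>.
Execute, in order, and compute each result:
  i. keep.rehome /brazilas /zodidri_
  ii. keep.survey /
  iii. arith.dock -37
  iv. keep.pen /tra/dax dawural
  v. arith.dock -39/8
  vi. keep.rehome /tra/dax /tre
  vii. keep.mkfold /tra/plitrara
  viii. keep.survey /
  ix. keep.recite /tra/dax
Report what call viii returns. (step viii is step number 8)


Act: keep.rehome[/brazilas; /zodidri_]
Obs: ok
Act: keep.survey[/]
Obs: [gu, tra/, zodidri_]
Act: arith.dock[-37]
Obs: 37
Act: keep.pen[/tra/dax; dawural]
Obs: created
Act: arith.dock[-39/8]
Obs: 335/8
Act: keep.rehome[/tra/dax; /tre]
Obs: ok
Act: keep.mkfold[/tra/plitrara]
Obs: ok
Act: keep.survey[/]
Obs: [gu, tra/, tre, zodidri_]
Act: keep.recite[/tra/dax]
Obs: ToolError: not found

Answer: [gu, tra/, tre, zodidri_]


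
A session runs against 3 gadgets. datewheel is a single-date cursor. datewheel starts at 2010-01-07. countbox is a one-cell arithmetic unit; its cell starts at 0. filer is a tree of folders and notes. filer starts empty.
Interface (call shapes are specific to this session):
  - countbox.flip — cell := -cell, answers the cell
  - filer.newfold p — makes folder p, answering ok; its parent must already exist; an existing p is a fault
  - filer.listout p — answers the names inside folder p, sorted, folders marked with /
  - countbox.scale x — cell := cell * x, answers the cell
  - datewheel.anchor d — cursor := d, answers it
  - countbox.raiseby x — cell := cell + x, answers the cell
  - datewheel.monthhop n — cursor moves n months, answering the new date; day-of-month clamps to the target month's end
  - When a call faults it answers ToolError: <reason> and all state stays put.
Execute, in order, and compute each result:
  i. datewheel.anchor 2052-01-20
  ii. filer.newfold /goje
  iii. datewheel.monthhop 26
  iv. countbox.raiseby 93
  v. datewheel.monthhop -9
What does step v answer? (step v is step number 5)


-- datewheel.anchor(d=2052-01-20) ~> 2052-01-20
-- filer.newfold(p=/goje) ~> ok
-- datewheel.monthhop(n=26) ~> 2054-03-20
-- countbox.raiseby(x=93) ~> 93
-- datewheel.monthhop(n=-9) ~> 2053-06-20

Answer: 2053-06-20


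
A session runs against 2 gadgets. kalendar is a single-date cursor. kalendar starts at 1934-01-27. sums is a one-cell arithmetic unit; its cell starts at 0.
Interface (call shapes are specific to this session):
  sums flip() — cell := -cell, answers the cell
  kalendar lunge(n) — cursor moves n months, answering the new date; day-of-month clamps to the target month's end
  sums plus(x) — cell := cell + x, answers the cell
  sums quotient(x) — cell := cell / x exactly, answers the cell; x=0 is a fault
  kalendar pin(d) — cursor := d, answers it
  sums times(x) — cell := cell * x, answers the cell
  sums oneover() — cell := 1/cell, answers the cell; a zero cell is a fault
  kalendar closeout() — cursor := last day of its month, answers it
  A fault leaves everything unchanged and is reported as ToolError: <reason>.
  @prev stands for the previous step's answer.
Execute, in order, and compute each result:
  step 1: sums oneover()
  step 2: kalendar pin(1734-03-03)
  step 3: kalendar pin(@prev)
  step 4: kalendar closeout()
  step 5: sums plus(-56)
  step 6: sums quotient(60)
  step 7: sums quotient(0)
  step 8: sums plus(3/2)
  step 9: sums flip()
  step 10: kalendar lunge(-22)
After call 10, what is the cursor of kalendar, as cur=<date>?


// sums oneover() => ToolError: reciprocal of zero
// kalendar pin(d=1734-03-03) => 1734-03-03
// kalendar pin(d=@prev) => 1734-03-03
// kalendar closeout() => 1734-03-31
// sums plus(x=-56) => -56
// sums quotient(x=60) => -14/15
// sums quotient(x=0) => ToolError: division by zero
// sums plus(x=3/2) => 17/30
// sums flip() => -17/30
// kalendar lunge(n=-22) => 1732-05-31

Answer: cur=1732-05-31


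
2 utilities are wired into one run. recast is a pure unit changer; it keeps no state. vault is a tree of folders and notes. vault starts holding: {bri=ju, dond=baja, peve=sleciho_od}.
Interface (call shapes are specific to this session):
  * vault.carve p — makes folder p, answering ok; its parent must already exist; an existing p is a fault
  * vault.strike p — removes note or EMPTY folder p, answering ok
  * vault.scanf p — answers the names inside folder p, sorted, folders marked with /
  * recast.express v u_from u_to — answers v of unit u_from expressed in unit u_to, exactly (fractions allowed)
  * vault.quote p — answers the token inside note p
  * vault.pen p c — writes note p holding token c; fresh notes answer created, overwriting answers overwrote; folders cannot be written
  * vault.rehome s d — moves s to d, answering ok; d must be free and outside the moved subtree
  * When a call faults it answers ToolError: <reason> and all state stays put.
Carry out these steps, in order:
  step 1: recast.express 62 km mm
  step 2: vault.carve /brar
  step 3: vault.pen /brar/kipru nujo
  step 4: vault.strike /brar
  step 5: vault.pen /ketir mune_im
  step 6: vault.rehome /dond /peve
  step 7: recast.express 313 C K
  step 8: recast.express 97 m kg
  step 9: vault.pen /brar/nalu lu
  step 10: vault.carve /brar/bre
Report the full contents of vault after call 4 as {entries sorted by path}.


Answer: {brar/, brar/kipru=nujo, bri=ju, dond=baja, peve=sleciho_od}

Derivation:
>> recast.express(v='62', u_from='km', u_to='mm')
<< 62000000
>> vault.carve(p='/brar')
<< ok
>> vault.pen(p='/brar/kipru', c='nujo')
<< created
>> vault.strike(p='/brar')
<< ToolError: not empty
>> vault.pen(p='/ketir', c='mune_im')
<< created
>> vault.rehome(s='/dond', d='/peve')
<< ToolError: exists
>> recast.express(v='313', u_from='C', u_to='K')
<< 11723/20
>> recast.express(v='97', u_from='m', u_to='kg')
<< ToolError: incompatible units
>> vault.pen(p='/brar/nalu', c='lu')
<< created
>> vault.carve(p='/brar/bre')
<< ok


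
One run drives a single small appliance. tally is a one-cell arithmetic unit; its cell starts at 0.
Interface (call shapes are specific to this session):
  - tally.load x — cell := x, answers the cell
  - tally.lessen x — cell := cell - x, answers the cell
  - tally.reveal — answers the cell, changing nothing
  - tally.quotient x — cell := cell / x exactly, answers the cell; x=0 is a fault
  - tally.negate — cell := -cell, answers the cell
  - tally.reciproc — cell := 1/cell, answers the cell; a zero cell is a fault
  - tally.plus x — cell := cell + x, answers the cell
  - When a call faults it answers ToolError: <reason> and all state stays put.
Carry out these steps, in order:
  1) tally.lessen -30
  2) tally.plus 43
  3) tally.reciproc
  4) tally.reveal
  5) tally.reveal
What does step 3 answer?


Answer: 1/73

Derivation:
>>> tally.lessen x: -30
:: 30
>>> tally.plus x: 43
:: 73
>>> tally.reciproc
:: 1/73
>>> tally.reveal
:: 1/73
>>> tally.reveal
:: 1/73


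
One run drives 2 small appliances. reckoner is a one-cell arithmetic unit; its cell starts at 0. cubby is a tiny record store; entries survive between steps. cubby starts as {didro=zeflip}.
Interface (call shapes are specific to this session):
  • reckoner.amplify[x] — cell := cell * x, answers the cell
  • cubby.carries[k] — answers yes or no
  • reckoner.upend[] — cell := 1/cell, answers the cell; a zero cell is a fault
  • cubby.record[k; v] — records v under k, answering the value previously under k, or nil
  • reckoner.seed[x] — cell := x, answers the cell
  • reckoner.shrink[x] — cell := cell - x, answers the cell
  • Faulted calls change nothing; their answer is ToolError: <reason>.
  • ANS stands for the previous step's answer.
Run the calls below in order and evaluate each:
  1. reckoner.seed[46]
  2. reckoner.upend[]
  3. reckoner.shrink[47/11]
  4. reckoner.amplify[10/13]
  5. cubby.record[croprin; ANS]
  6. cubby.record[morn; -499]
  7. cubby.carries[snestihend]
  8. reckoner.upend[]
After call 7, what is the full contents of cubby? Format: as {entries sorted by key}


Answer: {croprin=-10755/3289, didro=zeflip, morn=-499}

Derivation:
Act: seed[x='46']
Obs: 46
Act: upend[]
Obs: 1/46
Act: shrink[x='47/11']
Obs: -2151/506
Act: amplify[x='10/13']
Obs: -10755/3289
Act: record[k='croprin'; v='ANS']
Obs: nil
Act: record[k='morn'; v='-499']
Obs: nil
Act: carries[k='snestihend']
Obs: no
Act: upend[]
Obs: -3289/10755


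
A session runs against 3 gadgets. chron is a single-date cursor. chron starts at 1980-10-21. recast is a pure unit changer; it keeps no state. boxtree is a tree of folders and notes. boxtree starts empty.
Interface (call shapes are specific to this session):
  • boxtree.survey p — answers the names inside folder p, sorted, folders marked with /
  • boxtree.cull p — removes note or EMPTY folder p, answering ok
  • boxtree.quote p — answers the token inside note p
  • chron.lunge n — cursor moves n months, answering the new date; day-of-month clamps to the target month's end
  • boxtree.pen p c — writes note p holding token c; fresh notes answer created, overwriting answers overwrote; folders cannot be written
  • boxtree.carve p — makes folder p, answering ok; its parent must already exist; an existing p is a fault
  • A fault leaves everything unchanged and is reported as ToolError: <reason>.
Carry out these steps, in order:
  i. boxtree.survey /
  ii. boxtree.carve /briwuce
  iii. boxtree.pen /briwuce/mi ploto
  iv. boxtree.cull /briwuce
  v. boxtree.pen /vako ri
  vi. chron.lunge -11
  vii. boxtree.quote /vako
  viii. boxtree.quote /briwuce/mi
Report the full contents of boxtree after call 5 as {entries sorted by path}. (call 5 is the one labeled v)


Answer: {briwuce/, briwuce/mi=ploto, vako=ri}

Derivation:
Now I run survey with p: /, which returns [].
I try carve with p: /briwuce, yielding ok.
I invoke pen with p: /briwuce/mi, c: ploto, and see created.
I call cull with p: /briwuce, → ToolError: not empty.
Calling pen with p: /vako, c: ri: created.
I try lunge with n: -11: 1979-11-21.
Invoking quote with p: /vako, — result: ri.
Using quote with p: /briwuce/mi, and observe ploto.


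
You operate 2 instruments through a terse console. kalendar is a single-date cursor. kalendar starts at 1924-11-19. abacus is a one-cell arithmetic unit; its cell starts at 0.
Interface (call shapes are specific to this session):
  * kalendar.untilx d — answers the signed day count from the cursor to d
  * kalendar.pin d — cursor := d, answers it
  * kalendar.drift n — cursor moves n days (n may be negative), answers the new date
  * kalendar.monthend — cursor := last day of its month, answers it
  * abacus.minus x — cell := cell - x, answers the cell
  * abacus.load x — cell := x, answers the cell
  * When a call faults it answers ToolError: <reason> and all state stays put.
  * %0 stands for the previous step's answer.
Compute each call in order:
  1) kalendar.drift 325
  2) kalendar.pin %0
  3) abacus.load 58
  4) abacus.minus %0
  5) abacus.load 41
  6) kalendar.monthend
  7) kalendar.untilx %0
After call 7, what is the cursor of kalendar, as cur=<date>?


Answer: cur=1925-10-31

Derivation:
-> kalendar.drift(n: 325)
<- 1925-10-10
-> kalendar.pin(d: %0)
<- 1925-10-10
-> abacus.load(x: 58)
<- 58
-> abacus.minus(x: %0)
<- 0
-> abacus.load(x: 41)
<- 41
-> kalendar.monthend()
<- 1925-10-31
-> kalendar.untilx(d: %0)
<- 0


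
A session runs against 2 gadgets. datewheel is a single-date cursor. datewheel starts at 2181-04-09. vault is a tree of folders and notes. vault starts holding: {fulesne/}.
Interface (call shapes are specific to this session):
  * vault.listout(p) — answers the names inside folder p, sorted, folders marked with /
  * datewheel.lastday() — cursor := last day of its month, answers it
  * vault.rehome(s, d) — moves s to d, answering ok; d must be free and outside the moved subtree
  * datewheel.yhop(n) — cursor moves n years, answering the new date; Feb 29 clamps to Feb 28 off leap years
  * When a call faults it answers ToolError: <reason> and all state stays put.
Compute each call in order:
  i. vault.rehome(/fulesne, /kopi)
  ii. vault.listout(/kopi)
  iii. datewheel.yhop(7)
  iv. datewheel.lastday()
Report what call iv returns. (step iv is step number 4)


·→ vault.rehome(s='/fulesne', d='/kopi')
·← ok
·→ vault.listout(p='/kopi')
·← []
·→ datewheel.yhop(n='7')
·← 2188-04-09
·→ datewheel.lastday()
·← 2188-04-30

Answer: 2188-04-30


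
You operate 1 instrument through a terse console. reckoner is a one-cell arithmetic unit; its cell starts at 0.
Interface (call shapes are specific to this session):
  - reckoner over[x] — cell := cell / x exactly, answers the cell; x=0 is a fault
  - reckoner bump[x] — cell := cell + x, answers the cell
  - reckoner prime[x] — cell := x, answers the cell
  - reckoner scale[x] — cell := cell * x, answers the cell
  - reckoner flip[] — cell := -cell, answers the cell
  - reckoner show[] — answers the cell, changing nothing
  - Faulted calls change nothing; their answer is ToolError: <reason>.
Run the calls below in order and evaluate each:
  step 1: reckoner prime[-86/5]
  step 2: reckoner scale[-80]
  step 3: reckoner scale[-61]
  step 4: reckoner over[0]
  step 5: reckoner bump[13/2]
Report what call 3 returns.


$ reckoner prime x='-86/5'
:: -86/5
$ reckoner scale x='-80'
:: 1376
$ reckoner scale x='-61'
:: -83936
$ reckoner over x='0'
:: ToolError: division by zero
$ reckoner bump x='13/2'
:: -167859/2

Answer: -83936


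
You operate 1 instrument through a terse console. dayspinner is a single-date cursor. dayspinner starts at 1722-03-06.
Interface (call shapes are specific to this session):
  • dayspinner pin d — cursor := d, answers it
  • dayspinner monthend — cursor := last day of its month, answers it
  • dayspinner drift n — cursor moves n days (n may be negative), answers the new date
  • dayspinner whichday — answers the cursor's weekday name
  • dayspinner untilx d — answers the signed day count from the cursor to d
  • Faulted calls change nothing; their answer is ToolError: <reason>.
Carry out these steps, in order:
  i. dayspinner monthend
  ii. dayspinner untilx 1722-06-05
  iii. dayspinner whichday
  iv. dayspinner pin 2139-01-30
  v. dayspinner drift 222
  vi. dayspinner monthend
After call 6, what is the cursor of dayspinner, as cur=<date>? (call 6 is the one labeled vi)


Answer: cur=2139-09-30

Derivation:
==> dayspinner monthend()
<== 1722-03-31
==> dayspinner untilx(d→1722-06-05)
<== 66
==> dayspinner whichday()
<== Tuesday
==> dayspinner pin(d→2139-01-30)
<== 2139-01-30
==> dayspinner drift(n→222)
<== 2139-09-09
==> dayspinner monthend()
<== 2139-09-30


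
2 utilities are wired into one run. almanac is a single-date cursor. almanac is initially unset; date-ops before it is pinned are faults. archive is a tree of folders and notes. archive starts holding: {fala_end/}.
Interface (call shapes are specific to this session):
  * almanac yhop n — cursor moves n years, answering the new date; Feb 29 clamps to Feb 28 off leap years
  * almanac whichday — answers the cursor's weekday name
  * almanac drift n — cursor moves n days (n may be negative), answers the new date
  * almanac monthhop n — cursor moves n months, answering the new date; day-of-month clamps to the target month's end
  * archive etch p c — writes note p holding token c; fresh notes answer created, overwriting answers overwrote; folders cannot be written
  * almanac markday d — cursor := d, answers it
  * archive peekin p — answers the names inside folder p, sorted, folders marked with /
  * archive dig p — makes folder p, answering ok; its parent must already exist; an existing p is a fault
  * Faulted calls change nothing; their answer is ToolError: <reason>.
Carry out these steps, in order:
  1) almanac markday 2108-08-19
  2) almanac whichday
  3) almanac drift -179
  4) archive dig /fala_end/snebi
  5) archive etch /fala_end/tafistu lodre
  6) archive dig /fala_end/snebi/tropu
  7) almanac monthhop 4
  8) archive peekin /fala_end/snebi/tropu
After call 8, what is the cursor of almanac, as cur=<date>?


> almanac markday 2108-08-19
= 2108-08-19
> almanac whichday
= Sunday
> almanac drift -179
= 2108-02-22
> archive dig /fala_end/snebi
= ok
> archive etch /fala_end/tafistu lodre
= created
> archive dig /fala_end/snebi/tropu
= ok
> almanac monthhop 4
= 2108-06-22
> archive peekin /fala_end/snebi/tropu
= []

Answer: cur=2108-06-22


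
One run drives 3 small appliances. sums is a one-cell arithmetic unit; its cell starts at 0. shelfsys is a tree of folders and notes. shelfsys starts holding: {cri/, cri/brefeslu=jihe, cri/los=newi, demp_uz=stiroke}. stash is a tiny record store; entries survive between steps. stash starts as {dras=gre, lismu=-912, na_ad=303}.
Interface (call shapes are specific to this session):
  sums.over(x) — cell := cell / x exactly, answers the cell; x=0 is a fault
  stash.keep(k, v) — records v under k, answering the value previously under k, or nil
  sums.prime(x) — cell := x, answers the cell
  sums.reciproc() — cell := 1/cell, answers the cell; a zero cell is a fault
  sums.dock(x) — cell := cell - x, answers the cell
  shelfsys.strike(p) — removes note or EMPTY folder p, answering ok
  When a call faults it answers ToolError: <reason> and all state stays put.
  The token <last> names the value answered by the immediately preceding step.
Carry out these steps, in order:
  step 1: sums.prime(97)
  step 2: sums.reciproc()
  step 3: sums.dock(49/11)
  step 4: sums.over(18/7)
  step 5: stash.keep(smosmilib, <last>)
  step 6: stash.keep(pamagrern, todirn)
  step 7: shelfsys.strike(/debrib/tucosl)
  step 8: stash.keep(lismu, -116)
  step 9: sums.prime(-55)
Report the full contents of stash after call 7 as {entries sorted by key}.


> sums.prime x=97
[out] 97
> sums.reciproc
[out] 1/97
> sums.dock x=49/11
[out] -4742/1067
> sums.over x=18/7
[out] -16597/9603
> stash.keep k=smosmilib v=<last>
[out] nil
> stash.keep k=pamagrern v=todirn
[out] nil
> shelfsys.strike p=/debrib/tucosl
[out] ToolError: not found
> stash.keep k=lismu v=-116
[out] -912
> sums.prime x=-55
[out] -55

Answer: {dras=gre, lismu=-912, na_ad=303, pamagrern=todirn, smosmilib=-16597/9603}


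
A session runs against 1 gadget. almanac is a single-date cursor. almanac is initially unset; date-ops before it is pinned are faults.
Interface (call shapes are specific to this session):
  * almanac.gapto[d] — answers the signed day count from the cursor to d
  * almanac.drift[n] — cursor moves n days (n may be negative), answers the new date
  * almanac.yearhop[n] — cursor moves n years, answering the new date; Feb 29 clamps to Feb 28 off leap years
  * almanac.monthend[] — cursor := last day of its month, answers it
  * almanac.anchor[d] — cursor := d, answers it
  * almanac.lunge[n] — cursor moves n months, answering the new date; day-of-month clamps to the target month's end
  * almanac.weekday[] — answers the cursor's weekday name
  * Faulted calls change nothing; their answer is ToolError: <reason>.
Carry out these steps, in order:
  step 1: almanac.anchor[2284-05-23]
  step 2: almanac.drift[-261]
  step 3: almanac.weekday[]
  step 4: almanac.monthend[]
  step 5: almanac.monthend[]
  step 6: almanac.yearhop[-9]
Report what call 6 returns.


Answer: 2274-09-30

Derivation:
I try almanac.anchor with 2284-05-23, giving 2284-05-23.
Then almanac.drift with -261, and observe 2283-09-05.
Calling almanac.weekday(), giving Wednesday.
I use almanac.monthend: 2283-09-30.
Invoking almanac.monthend(), and get 2283-09-30.
I use almanac.yearhop with -9, — result: 2274-09-30.


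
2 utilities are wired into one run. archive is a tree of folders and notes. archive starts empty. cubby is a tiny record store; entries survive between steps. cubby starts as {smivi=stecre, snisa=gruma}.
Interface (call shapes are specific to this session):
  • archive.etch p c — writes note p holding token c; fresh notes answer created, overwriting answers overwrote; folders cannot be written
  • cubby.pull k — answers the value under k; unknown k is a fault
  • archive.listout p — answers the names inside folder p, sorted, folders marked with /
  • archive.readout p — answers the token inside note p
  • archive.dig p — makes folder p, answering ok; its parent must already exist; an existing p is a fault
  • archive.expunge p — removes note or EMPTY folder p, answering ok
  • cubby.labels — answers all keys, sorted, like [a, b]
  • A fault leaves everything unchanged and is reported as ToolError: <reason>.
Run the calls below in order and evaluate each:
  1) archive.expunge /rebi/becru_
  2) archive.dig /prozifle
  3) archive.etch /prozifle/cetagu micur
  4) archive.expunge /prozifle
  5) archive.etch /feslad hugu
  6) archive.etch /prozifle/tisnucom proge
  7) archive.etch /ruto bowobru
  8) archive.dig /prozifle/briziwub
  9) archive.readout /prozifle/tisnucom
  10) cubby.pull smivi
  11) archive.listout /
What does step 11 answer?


% archive.expunge(/rebi/becru_) -> ToolError: not found
% archive.dig(/prozifle) -> ok
% archive.etch(/prozifle/cetagu, micur) -> created
% archive.expunge(/prozifle) -> ToolError: not empty
% archive.etch(/feslad, hugu) -> created
% archive.etch(/prozifle/tisnucom, proge) -> created
% archive.etch(/ruto, bowobru) -> created
% archive.dig(/prozifle/briziwub) -> ok
% archive.readout(/prozifle/tisnucom) -> proge
% cubby.pull(smivi) -> stecre
% archive.listout(/) -> [feslad, prozifle/, ruto]

Answer: [feslad, prozifle/, ruto]


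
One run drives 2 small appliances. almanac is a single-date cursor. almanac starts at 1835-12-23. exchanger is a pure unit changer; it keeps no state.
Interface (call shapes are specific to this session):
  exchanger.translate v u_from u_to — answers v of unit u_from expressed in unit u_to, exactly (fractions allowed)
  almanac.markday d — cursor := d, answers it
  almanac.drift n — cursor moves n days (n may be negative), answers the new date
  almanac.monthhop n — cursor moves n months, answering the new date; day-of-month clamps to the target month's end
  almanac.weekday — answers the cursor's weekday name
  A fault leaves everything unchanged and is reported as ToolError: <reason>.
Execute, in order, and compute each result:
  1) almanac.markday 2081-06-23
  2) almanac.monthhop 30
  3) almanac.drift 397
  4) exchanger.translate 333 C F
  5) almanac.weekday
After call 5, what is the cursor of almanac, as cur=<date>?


>>> almanac.markday d→2081-06-23
[out] 2081-06-23
>>> almanac.monthhop n→30
[out] 2083-12-23
>>> almanac.drift n→397
[out] 2085-01-23
>>> exchanger.translate v→333 u_from→C u_to→F
[out] 3157/5
>>> almanac.weekday
[out] Tuesday

Answer: cur=2085-01-23


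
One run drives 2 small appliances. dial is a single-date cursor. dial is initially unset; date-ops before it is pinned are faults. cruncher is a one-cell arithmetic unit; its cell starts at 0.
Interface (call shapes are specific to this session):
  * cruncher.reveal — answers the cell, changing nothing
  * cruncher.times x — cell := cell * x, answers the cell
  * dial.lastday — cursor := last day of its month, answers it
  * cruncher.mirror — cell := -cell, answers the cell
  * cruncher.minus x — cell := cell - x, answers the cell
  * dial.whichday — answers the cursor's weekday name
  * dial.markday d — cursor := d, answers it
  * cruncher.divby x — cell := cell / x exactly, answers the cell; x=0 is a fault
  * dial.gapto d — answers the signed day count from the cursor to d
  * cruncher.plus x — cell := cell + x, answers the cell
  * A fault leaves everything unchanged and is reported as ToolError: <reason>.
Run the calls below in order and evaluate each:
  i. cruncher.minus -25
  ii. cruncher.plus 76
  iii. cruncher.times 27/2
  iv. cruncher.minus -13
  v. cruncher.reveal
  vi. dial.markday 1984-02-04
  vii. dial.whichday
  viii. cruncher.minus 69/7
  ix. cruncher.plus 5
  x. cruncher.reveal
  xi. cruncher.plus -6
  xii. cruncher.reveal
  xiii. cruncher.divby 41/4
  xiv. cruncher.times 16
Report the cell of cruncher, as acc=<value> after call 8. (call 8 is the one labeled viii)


Do: minus[x: -25]
See: 25
Do: plus[x: 76]
See: 101
Do: times[x: 27/2]
See: 2727/2
Do: minus[x: -13]
See: 2753/2
Do: reveal[]
See: 2753/2
Do: markday[d: 1984-02-04]
See: 1984-02-04
Do: whichday[]
See: Saturday
Do: minus[x: 69/7]
See: 19133/14
Do: plus[x: 5]
See: 19203/14
Do: reveal[]
See: 19203/14
Do: plus[x: -6]
See: 19119/14
Do: reveal[]
See: 19119/14
Do: divby[x: 41/4]
See: 38238/287
Do: times[x: 16]
See: 611808/287

Answer: acc=19133/14


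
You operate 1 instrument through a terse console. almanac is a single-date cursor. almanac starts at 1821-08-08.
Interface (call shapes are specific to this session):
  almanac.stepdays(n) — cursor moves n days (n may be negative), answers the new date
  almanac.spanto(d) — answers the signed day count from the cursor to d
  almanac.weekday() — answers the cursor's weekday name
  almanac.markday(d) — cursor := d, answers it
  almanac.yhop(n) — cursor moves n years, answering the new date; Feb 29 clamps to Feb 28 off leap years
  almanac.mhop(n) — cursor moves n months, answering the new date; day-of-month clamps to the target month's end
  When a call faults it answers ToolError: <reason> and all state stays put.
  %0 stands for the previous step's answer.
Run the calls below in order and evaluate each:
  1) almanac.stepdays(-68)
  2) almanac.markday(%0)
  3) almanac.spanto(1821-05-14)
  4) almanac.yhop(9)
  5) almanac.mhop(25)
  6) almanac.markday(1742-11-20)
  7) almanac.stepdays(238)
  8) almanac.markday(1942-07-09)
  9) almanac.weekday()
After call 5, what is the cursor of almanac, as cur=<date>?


Answer: cur=1832-07-01

Derivation:
Do: almanac.stepdays[n=-68]
See: 1821-06-01
Do: almanac.markday[d=%0]
See: 1821-06-01
Do: almanac.spanto[d=1821-05-14]
See: -18
Do: almanac.yhop[n=9]
See: 1830-06-01
Do: almanac.mhop[n=25]
See: 1832-07-01
Do: almanac.markday[d=1742-11-20]
See: 1742-11-20
Do: almanac.stepdays[n=238]
See: 1743-07-16
Do: almanac.markday[d=1942-07-09]
See: 1942-07-09
Do: almanac.weekday[]
See: Thursday


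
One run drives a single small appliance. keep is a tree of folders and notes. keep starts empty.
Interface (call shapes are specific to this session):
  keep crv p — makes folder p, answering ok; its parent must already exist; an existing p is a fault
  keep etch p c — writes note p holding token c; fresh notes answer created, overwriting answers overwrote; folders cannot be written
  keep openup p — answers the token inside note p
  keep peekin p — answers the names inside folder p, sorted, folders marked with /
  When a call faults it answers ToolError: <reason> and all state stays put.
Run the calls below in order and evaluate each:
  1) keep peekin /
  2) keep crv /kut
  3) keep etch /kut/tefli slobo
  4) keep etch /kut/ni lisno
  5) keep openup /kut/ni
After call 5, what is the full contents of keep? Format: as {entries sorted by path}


Answer: {kut/, kut/ni=lisno, kut/tefli=slobo}

Derivation:
Step: keep peekin[p=/]
Result: []
Step: keep crv[p=/kut]
Result: ok
Step: keep etch[p=/kut/tefli; c=slobo]
Result: created
Step: keep etch[p=/kut/ni; c=lisno]
Result: created
Step: keep openup[p=/kut/ni]
Result: lisno


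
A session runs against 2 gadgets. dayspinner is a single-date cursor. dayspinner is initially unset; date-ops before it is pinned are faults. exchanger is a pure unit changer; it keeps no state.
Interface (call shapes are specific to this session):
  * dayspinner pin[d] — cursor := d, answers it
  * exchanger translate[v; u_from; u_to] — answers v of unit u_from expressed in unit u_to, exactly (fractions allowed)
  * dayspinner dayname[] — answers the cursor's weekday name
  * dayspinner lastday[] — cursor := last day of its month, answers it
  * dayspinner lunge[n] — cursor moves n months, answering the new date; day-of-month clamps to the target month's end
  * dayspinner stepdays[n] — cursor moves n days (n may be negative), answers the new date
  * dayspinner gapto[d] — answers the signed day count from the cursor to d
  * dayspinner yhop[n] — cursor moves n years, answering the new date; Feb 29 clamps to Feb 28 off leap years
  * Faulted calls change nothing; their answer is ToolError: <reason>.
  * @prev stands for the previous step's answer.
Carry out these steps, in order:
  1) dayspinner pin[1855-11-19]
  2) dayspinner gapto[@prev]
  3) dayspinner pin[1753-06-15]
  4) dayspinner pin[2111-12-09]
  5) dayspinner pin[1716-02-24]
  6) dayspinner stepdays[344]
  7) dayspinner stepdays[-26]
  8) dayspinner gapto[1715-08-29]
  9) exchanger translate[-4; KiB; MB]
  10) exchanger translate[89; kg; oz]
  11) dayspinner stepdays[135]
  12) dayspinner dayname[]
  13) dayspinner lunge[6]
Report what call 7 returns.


Answer: 1717-01-07

Derivation:
→ dayspinner pin(d: 1855-11-19)
← 1855-11-19
→ dayspinner gapto(d: @prev)
← 0
→ dayspinner pin(d: 1753-06-15)
← 1753-06-15
→ dayspinner pin(d: 2111-12-09)
← 2111-12-09
→ dayspinner pin(d: 1716-02-24)
← 1716-02-24
→ dayspinner stepdays(n: 344)
← 1717-02-02
→ dayspinner stepdays(n: -26)
← 1717-01-07
→ dayspinner gapto(d: 1715-08-29)
← -497
→ exchanger translate(v: -4, u_from: KiB, u_to: MB)
← -64/15625
→ exchanger translate(v: 89, u_from: kg, u_to: oz)
← 142400000000/45359237
→ dayspinner stepdays(n: 135)
← 1717-05-22
→ dayspinner dayname()
← Saturday
→ dayspinner lunge(n: 6)
← 1717-11-22


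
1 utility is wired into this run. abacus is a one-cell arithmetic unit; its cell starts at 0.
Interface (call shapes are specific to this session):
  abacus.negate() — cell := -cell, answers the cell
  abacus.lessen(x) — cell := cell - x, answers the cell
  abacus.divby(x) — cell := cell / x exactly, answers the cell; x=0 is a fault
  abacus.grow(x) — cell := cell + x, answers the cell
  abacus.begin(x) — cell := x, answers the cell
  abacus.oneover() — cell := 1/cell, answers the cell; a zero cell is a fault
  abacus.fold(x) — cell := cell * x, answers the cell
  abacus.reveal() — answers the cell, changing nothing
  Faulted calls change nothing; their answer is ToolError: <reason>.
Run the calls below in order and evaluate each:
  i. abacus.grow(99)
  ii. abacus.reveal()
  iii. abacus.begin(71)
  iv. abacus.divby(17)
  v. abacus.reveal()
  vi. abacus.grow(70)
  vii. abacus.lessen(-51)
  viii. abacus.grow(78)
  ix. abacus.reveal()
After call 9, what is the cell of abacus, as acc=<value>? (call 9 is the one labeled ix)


Answer: acc=3454/17

Derivation:
% abacus.grow(99) : 99
% abacus.reveal() : 99
% abacus.begin(71) : 71
% abacus.divby(17) : 71/17
% abacus.reveal() : 71/17
% abacus.grow(70) : 1261/17
% abacus.lessen(-51) : 2128/17
% abacus.grow(78) : 3454/17
% abacus.reveal() : 3454/17


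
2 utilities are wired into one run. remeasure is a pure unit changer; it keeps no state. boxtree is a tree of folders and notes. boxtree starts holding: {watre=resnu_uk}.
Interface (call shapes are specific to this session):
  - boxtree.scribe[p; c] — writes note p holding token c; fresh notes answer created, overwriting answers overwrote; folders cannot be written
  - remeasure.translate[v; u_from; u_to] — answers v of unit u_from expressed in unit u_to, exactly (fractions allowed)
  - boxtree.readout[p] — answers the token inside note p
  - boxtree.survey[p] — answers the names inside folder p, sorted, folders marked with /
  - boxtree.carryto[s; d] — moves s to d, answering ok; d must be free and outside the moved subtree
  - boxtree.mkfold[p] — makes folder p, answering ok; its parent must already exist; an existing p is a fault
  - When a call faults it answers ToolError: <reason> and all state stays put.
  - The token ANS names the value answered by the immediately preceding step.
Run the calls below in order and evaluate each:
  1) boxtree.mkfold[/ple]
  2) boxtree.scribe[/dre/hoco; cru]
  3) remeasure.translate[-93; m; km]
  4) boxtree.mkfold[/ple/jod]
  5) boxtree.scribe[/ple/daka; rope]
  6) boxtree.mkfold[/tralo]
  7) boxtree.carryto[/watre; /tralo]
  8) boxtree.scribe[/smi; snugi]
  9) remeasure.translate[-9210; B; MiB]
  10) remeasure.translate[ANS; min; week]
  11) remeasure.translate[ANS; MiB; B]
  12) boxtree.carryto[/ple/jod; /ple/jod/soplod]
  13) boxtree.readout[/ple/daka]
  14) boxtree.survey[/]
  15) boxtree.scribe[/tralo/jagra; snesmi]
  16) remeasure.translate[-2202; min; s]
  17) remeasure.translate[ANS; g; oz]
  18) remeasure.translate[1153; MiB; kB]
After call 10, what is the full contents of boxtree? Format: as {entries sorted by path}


Answer: {ple/, ple/daka=rope, ple/jod/, smi=snugi, tralo/, watre=resnu_uk}

Derivation:
Now I run mkfold passing p='/ple', and see ok.
I run scribe passing p='/dre/hoco', c='cru', yielding ToolError: no parent.
Using translate passing v='-93', u_from='m', u_to='km', and get -93/1000.
Next I call mkfold passing p='/ple/jod', giving ok.
I invoke scribe passing p='/ple/daka', c='rope', which returns created.
Next I call mkfold passing p='/tralo', giving ok.
Invoking carryto passing s='/watre', d='/tralo', and see ToolError: exists.
Then scribe passing p='/smi', c='snugi', giving created.
Invoking translate passing v='-9210', u_from='B', u_to='MiB', and get -4605/524288.
I try translate passing v='ANS', u_from='min', u_to='week', yielding -307/352321536.
I run translate passing v='ANS', u_from='MiB', u_to='B', yielding -307/336.
Next I call carryto passing s='/ple/jod', d='/ple/jod/soplod', and see ToolError: into itself.
Then readout passing p='/ple/daka': rope.
I call survey passing p='/', and see [ple/, smi, tralo/, watre].
Using scribe passing p='/tralo/jagra', c='snesmi', and see created.
Next I call translate passing v='-2202', u_from='min', u_to='s', giving -132120.
Now I run translate passing v='ANS', u_from='g', u_to='oz', which returns -211392000000/45359237.
Using translate passing v='1153', u_from='MiB', u_to='kB', and observe 151126016/125.


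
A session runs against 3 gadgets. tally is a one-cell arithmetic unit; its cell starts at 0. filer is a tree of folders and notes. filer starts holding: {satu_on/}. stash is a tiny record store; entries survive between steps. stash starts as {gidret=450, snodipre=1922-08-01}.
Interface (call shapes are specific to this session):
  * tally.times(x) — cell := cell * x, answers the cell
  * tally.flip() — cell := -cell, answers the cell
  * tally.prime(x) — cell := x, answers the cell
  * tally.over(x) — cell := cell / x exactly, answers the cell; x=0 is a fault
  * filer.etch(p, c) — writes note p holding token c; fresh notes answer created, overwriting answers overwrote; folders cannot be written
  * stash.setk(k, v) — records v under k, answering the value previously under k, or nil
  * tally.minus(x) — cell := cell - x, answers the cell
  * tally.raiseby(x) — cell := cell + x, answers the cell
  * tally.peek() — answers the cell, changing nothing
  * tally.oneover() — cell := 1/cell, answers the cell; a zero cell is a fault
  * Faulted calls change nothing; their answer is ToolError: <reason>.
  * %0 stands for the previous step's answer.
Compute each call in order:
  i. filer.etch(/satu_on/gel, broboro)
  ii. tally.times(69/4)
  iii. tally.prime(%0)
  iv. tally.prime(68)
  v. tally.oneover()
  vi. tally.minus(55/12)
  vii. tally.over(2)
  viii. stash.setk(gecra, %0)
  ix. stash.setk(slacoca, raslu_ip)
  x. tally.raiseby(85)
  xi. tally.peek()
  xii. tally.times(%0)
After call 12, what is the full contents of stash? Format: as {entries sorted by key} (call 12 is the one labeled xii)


Answer: {gecra=-233/102, gidret=450, slacoca=raslu_ip, snodipre=1922-08-01}

Derivation:
·→ etch(p='/satu_on/gel', c='broboro')
·← created
·→ times(x='69/4')
·← 0
·→ prime(x='%0')
·← 0
·→ prime(x='68')
·← 68
·→ oneover()
·← 1/68
·→ minus(x='55/12')
·← -233/51
·→ over(x='2')
·← -233/102
·→ setk(k='gecra', v='%0')
·← nil
·→ setk(k='slacoca', v='raslu_ip')
·← nil
·→ raiseby(x='85')
·← 8437/102
·→ peek()
·← 8437/102
·→ times(x='%0')
·← 71182969/10404
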